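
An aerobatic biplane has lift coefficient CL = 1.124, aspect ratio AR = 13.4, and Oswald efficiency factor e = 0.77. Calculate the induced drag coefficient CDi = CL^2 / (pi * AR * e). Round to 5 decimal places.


Step 1: CL^2 = 1.124^2 = 1.263376
Step 2: pi * AR * e = 3.14159 * 13.4 * 0.77 = 32.414953
Step 3: CDi = 1.263376 / 32.414953 = 0.03898

0.03898


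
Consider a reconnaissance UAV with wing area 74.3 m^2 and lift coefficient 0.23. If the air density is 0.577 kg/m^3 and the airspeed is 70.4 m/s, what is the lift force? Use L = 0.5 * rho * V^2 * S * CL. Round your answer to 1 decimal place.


Step 1: Calculate dynamic pressure q = 0.5 * 0.577 * 70.4^2 = 0.5 * 0.577 * 4956.16 = 1429.8522 Pa
Step 2: Multiply by wing area and lift coefficient: L = 1429.8522 * 74.3 * 0.23
Step 3: L = 106238.0155 * 0.23 = 24434.7 N

24434.7


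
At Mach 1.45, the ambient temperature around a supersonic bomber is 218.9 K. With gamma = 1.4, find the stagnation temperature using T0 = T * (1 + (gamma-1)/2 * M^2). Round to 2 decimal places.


Step 1: (gamma-1)/2 = 0.2
Step 2: M^2 = 2.1025
Step 3: 1 + 0.2 * 2.1025 = 1.4205
Step 4: T0 = 218.9 * 1.4205 = 310.95 K

310.95


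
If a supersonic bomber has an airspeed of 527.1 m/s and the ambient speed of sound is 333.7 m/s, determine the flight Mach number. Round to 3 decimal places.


Step 1: M = V / a = 527.1 / 333.7
Step 2: M = 1.580

1.580


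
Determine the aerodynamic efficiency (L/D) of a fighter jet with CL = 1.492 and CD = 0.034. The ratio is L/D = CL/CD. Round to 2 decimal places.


Step 1: L/D = CL / CD = 1.492 / 0.034
Step 2: L/D = 43.88

43.88


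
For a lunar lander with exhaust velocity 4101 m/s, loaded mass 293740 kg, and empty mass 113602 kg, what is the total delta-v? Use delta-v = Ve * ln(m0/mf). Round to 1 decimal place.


Step 1: Mass ratio m0/mf = 293740 / 113602 = 2.585694
Step 2: ln(2.585694) = 0.949994
Step 3: delta-v = 4101 * 0.949994 = 3895.9 m/s

3895.9


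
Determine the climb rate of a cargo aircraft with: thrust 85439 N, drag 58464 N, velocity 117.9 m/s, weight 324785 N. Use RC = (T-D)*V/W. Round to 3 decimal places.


Step 1: Excess thrust = T - D = 85439 - 58464 = 26975 N
Step 2: Excess power = 26975 * 117.9 = 3180352.5 W
Step 3: RC = 3180352.5 / 324785 = 9.792 m/s

9.792


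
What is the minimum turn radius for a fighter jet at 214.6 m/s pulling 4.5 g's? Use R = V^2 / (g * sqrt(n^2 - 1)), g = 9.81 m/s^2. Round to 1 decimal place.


Step 1: V^2 = 214.6^2 = 46053.16
Step 2: n^2 - 1 = 4.5^2 - 1 = 19.25
Step 3: sqrt(19.25) = 4.387482
Step 4: R = 46053.16 / (9.81 * 4.387482) = 1070.0 m

1070.0


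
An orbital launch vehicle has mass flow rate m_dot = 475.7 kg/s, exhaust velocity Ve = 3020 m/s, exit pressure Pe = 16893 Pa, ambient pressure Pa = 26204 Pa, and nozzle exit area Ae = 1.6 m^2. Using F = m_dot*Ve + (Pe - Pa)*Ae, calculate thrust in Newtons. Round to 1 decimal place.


Step 1: Momentum thrust = m_dot * Ve = 475.7 * 3020 = 1436614.0 N
Step 2: Pressure thrust = (Pe - Pa) * Ae = (16893 - 26204) * 1.6 = -14897.6 N
Step 3: Total thrust F = 1436614.0 + -14897.6 = 1421716.4 N

1421716.4


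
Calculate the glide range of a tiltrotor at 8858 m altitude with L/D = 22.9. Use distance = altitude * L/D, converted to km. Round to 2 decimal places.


Step 1: Glide distance = altitude * L/D = 8858 * 22.9 = 202848.2 m
Step 2: Convert to km: 202848.2 / 1000 = 202.85 km

202.85


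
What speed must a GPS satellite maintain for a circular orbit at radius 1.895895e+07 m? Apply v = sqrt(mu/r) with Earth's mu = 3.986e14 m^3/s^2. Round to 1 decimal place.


Step 1: mu / r = 3.986e14 / 1.895895e+07 = 21024371.0754
Step 2: v = sqrt(21024371.0754) = 4585.2 m/s

4585.2


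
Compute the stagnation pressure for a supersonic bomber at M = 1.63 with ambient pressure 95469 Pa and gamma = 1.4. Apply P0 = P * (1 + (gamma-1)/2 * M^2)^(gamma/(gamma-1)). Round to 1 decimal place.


Step 1: (gamma-1)/2 * M^2 = 0.2 * 2.6569 = 0.53138
Step 2: 1 + 0.53138 = 1.53138
Step 3: Exponent gamma/(gamma-1) = 3.5
Step 4: P0 = 95469 * 1.53138^3.5 = 424280.2 Pa

424280.2


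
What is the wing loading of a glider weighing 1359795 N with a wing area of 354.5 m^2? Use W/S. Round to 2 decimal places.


Step 1: Wing loading = W / S = 1359795 / 354.5
Step 2: Wing loading = 3835.81 N/m^2

3835.81


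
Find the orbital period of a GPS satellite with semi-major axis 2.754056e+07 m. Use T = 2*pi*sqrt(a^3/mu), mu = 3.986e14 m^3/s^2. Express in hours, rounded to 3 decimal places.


Step 1: a^3 / mu = 2.088903e+22 / 3.986e14 = 5.240600e+07
Step 2: sqrt(5.240600e+07) = 7239.1988 s
Step 3: T = 2*pi * 7239.1988 = 45485.23 s
Step 4: T in hours = 45485.23 / 3600 = 12.635 hours

12.635


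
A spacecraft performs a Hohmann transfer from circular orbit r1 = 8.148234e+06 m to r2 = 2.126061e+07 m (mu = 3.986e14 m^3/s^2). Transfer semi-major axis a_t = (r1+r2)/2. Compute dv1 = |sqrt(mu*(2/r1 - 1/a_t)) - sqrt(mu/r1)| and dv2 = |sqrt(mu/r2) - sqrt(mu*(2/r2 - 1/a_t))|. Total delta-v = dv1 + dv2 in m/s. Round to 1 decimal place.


Step 1: Transfer semi-major axis a_t = (8.148234e+06 + 2.126061e+07) / 2 = 1.470442e+07 m
Step 2: v1 (circular at r1) = sqrt(mu/r1) = 6994.18 m/s
Step 3: v_t1 = sqrt(mu*(2/r1 - 1/a_t)) = 8410.09 m/s
Step 4: dv1 = |8410.09 - 6994.18| = 1415.91 m/s
Step 5: v2 (circular at r2) = 4329.93 m/s, v_t2 = 3223.21 m/s
Step 6: dv2 = |4329.93 - 3223.21| = 1106.72 m/s
Step 7: Total delta-v = 1415.91 + 1106.72 = 2522.6 m/s

2522.6


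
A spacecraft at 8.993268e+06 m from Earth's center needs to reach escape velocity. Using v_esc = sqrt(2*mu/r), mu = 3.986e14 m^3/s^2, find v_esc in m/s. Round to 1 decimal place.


Step 1: 2*mu/r = 2 * 3.986e14 / 8.993268e+06 = 88644083.5523
Step 2: v_esc = sqrt(88644083.5523) = 9415.1 m/s

9415.1


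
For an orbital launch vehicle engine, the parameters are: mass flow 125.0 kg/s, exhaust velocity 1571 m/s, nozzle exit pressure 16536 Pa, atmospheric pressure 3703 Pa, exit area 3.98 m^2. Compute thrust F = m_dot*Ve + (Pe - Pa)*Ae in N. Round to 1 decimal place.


Step 1: Momentum thrust = m_dot * Ve = 125.0 * 1571 = 196375.0 N
Step 2: Pressure thrust = (Pe - Pa) * Ae = (16536 - 3703) * 3.98 = 51075.34 N
Step 3: Total thrust F = 196375.0 + 51075.34 = 247450.3 N

247450.3


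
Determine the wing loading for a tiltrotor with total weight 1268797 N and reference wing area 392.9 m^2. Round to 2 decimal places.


Step 1: Wing loading = W / S = 1268797 / 392.9
Step 2: Wing loading = 3229.31 N/m^2

3229.31


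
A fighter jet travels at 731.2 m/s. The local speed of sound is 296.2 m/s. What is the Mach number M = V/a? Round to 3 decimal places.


Step 1: M = V / a = 731.2 / 296.2
Step 2: M = 2.469

2.469


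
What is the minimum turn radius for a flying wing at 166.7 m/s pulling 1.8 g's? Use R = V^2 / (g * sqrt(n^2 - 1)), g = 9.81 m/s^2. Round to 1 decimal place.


Step 1: V^2 = 166.7^2 = 27788.89
Step 2: n^2 - 1 = 1.8^2 - 1 = 2.24
Step 3: sqrt(2.24) = 1.496663
Step 4: R = 27788.89 / (9.81 * 1.496663) = 1892.7 m

1892.7


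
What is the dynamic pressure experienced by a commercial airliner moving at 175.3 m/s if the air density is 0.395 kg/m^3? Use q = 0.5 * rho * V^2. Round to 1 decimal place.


Step 1: V^2 = 175.3^2 = 30730.09
Step 2: q = 0.5 * 0.395 * 30730.09
Step 3: q = 6069.2 Pa

6069.2


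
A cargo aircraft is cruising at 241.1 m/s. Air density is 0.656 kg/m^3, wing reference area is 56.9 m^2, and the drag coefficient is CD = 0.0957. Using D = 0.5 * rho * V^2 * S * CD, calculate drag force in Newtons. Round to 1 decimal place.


Step 1: Dynamic pressure q = 0.5 * 0.656 * 241.1^2 = 19066.3809 Pa
Step 2: Drag D = q * S * CD = 19066.3809 * 56.9 * 0.0957
Step 3: D = 103822.7 N

103822.7


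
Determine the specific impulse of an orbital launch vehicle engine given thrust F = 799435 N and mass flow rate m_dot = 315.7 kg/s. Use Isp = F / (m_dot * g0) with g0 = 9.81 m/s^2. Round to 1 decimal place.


Step 1: m_dot * g0 = 315.7 * 9.81 = 3097.02
Step 2: Isp = 799435 / 3097.02 = 258.1 s

258.1


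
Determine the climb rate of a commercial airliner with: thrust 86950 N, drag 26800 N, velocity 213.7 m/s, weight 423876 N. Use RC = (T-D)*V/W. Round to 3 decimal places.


Step 1: Excess thrust = T - D = 86950 - 26800 = 60150 N
Step 2: Excess power = 60150 * 213.7 = 12854055.0 W
Step 3: RC = 12854055.0 / 423876 = 30.325 m/s

30.325


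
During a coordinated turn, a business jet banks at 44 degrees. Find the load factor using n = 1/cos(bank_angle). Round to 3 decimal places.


Step 1: Convert 44 degrees to radians = 0.767945
Step 2: cos(44 deg) = 0.71934
Step 3: n = 1 / 0.71934 = 1.390

1.390


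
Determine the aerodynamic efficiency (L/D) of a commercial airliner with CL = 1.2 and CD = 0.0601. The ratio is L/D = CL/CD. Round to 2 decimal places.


Step 1: L/D = CL / CD = 1.2 / 0.0601
Step 2: L/D = 19.97

19.97


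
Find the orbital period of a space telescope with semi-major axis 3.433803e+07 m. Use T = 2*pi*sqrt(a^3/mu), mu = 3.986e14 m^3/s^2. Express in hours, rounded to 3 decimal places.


Step 1: a^3 / mu = 4.048798e+22 / 3.986e14 = 1.015755e+08
Step 2: sqrt(1.015755e+08) = 10078.4656 s
Step 3: T = 2*pi * 10078.4656 = 63324.87 s
Step 4: T in hours = 63324.87 / 3600 = 17.590 hours

17.590


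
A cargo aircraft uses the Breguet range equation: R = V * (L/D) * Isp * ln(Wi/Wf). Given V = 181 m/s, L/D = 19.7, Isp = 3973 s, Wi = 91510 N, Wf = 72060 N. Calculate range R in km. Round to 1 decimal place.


Step 1: Coefficient = V * (L/D) * Isp = 181 * 19.7 * 3973 = 14166526.1 m
Step 2: Wi/Wf = 91510 / 72060 = 1.269914
Step 3: ln(1.269914) = 0.238949
Step 4: R = 14166526.1 * 0.238949 = 3385079.4 m = 3385.1 km

3385.1


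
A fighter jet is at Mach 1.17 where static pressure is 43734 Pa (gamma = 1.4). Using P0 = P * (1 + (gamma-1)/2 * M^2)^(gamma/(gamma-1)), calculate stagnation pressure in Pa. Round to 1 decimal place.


Step 1: (gamma-1)/2 * M^2 = 0.2 * 1.3689 = 0.27378
Step 2: 1 + 0.27378 = 1.27378
Step 3: Exponent gamma/(gamma-1) = 3.5
Step 4: P0 = 43734 * 1.27378^3.5 = 102011.6 Pa

102011.6


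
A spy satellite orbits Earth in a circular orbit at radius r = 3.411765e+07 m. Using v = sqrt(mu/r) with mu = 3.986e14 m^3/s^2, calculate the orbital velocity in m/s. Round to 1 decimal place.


Step 1: mu / r = 3.986e14 / 3.411765e+07 = 11683102.4411
Step 2: v = sqrt(11683102.4411) = 3418.1 m/s

3418.1


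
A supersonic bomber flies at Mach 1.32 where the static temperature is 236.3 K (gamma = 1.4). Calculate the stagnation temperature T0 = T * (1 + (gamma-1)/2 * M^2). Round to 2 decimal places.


Step 1: (gamma-1)/2 = 0.2
Step 2: M^2 = 1.7424
Step 3: 1 + 0.2 * 1.7424 = 1.34848
Step 4: T0 = 236.3 * 1.34848 = 318.65 K

318.65


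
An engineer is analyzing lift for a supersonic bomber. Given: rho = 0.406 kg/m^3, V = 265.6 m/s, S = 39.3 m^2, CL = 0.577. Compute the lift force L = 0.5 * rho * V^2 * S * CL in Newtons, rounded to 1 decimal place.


Step 1: Calculate dynamic pressure q = 0.5 * 0.406 * 265.6^2 = 0.5 * 0.406 * 70543.36 = 14320.3021 Pa
Step 2: Multiply by wing area and lift coefficient: L = 14320.3021 * 39.3 * 0.577
Step 3: L = 562787.8717 * 0.577 = 324728.6 N

324728.6


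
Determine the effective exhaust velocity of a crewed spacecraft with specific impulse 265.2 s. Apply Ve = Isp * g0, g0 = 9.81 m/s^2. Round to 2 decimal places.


Step 1: Ve = Isp * g0 = 265.2 * 9.81
Step 2: Ve = 2601.61 m/s

2601.61


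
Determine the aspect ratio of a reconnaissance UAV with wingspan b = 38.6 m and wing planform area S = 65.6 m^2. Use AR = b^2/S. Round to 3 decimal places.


Step 1: b^2 = 38.6^2 = 1489.96
Step 2: AR = 1489.96 / 65.6 = 22.713

22.713


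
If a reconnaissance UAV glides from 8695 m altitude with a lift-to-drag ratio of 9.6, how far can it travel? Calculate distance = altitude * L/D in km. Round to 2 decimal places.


Step 1: Glide distance = altitude * L/D = 8695 * 9.6 = 83472.0 m
Step 2: Convert to km: 83472.0 / 1000 = 83.47 km

83.47


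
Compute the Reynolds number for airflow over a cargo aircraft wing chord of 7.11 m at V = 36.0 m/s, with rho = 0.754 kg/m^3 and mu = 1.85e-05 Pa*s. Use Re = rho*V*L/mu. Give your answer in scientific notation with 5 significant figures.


Step 1: Numerator = rho * V * L = 0.754 * 36.0 * 7.11 = 192.99384
Step 2: Re = 192.99384 / 1.85e-05
Step 3: Re = 1.0432e+07

1.0432e+07


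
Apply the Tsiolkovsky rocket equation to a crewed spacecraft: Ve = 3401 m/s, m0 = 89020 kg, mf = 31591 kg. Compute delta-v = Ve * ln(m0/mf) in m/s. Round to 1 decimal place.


Step 1: Mass ratio m0/mf = 89020 / 31591 = 2.817891
Step 2: ln(2.817891) = 1.035989
Step 3: delta-v = 3401 * 1.035989 = 3523.4 m/s

3523.4


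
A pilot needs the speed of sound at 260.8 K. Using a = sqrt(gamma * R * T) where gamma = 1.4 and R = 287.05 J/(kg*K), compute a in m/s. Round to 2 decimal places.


Step 1: gamma * R * T = 1.4 * 287.05 * 260.8 = 104807.696
Step 2: a = sqrt(104807.696) = 323.74 m/s

323.74


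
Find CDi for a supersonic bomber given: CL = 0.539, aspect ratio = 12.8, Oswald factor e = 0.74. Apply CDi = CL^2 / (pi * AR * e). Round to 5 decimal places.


Step 1: CL^2 = 0.539^2 = 0.290521
Step 2: pi * AR * e = 3.14159 * 12.8 * 0.74 = 29.757166
Step 3: CDi = 0.290521 / 29.757166 = 0.00976

0.00976


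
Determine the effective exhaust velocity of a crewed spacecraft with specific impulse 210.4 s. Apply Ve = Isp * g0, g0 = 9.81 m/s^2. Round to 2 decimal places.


Step 1: Ve = Isp * g0 = 210.4 * 9.81
Step 2: Ve = 2064.02 m/s

2064.02


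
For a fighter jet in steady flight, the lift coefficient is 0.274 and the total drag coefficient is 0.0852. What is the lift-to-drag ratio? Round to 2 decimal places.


Step 1: L/D = CL / CD = 0.274 / 0.0852
Step 2: L/D = 3.22

3.22


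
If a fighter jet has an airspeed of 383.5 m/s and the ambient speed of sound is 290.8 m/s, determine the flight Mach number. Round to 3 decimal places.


Step 1: M = V / a = 383.5 / 290.8
Step 2: M = 1.319

1.319


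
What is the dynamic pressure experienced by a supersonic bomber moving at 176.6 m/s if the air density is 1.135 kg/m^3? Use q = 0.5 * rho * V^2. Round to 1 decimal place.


Step 1: V^2 = 176.6^2 = 31187.56
Step 2: q = 0.5 * 1.135 * 31187.56
Step 3: q = 17698.9 Pa

17698.9


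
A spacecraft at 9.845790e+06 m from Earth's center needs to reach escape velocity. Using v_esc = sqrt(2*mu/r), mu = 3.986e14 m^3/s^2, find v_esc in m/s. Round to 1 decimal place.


Step 1: 2*mu/r = 2 * 3.986e14 / 9.845790e+06 = 80968617.0434
Step 2: v_esc = sqrt(80968617.0434) = 8998.3 m/s

8998.3


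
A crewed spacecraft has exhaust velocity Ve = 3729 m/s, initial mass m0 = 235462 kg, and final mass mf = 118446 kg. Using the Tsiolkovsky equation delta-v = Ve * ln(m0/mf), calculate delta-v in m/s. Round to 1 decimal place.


Step 1: Mass ratio m0/mf = 235462 / 118446 = 1.987927
Step 2: ln(1.987927) = 0.687092
Step 3: delta-v = 3729 * 0.687092 = 2562.2 m/s

2562.2


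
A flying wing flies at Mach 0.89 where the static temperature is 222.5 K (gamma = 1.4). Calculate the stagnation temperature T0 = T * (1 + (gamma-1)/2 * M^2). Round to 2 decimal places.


Step 1: (gamma-1)/2 = 0.2
Step 2: M^2 = 0.7921
Step 3: 1 + 0.2 * 0.7921 = 1.15842
Step 4: T0 = 222.5 * 1.15842 = 257.75 K

257.75


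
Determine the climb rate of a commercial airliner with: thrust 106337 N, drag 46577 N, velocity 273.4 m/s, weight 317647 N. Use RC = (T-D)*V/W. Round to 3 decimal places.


Step 1: Excess thrust = T - D = 106337 - 46577 = 59760 N
Step 2: Excess power = 59760 * 273.4 = 16338384.0 W
Step 3: RC = 16338384.0 / 317647 = 51.436 m/s

51.436


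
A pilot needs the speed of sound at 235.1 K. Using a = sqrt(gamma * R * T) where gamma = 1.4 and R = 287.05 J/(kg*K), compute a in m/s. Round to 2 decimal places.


Step 1: gamma * R * T = 1.4 * 287.05 * 235.1 = 94479.637
Step 2: a = sqrt(94479.637) = 307.38 m/s

307.38


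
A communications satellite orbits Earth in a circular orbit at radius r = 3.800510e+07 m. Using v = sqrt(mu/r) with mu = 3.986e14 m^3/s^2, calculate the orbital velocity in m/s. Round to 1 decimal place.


Step 1: mu / r = 3.986e14 / 3.800510e+07 = 10488066.0753
Step 2: v = sqrt(10488066.0753) = 3238.5 m/s

3238.5


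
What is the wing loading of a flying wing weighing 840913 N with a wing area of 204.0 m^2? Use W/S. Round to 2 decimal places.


Step 1: Wing loading = W / S = 840913 / 204.0
Step 2: Wing loading = 4122.12 N/m^2

4122.12


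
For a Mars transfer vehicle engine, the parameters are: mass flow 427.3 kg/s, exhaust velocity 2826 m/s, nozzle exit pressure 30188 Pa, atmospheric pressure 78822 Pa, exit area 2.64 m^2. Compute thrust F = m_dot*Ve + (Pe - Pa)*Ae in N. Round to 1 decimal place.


Step 1: Momentum thrust = m_dot * Ve = 427.3 * 2826 = 1207549.8 N
Step 2: Pressure thrust = (Pe - Pa) * Ae = (30188 - 78822) * 2.64 = -128393.76 N
Step 3: Total thrust F = 1207549.8 + -128393.76 = 1079156.0 N

1079156.0


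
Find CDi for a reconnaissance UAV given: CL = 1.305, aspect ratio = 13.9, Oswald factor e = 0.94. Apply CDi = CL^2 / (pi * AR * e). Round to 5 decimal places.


Step 1: CL^2 = 1.305^2 = 1.703025
Step 2: pi * AR * e = 3.14159 * 13.9 * 0.94 = 41.04805
Step 3: CDi = 1.703025 / 41.04805 = 0.04149

0.04149


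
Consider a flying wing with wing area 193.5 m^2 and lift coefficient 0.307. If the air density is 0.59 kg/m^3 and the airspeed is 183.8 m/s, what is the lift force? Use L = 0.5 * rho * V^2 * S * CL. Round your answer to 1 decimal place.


Step 1: Calculate dynamic pressure q = 0.5 * 0.59 * 183.8^2 = 0.5 * 0.59 * 33782.44 = 9965.8198 Pa
Step 2: Multiply by wing area and lift coefficient: L = 9965.8198 * 193.5 * 0.307
Step 3: L = 1928386.1313 * 0.307 = 592014.5 N

592014.5


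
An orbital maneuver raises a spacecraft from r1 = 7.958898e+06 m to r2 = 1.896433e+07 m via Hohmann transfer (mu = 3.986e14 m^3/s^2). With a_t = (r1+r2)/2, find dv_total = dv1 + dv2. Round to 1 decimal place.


Step 1: Transfer semi-major axis a_t = (7.958898e+06 + 1.896433e+07) / 2 = 1.346161e+07 m
Step 2: v1 (circular at r1) = sqrt(mu/r1) = 7076.89 m/s
Step 3: v_t1 = sqrt(mu*(2/r1 - 1/a_t)) = 8399.67 m/s
Step 4: dv1 = |8399.67 - 7076.89| = 1322.79 m/s
Step 5: v2 (circular at r2) = 4584.58 m/s, v_t2 = 3525.15 m/s
Step 6: dv2 = |4584.58 - 3525.15| = 1059.43 m/s
Step 7: Total delta-v = 1322.79 + 1059.43 = 2382.2 m/s

2382.2


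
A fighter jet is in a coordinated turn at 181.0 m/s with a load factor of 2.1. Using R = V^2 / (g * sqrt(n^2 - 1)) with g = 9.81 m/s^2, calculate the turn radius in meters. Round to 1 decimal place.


Step 1: V^2 = 181.0^2 = 32761.0
Step 2: n^2 - 1 = 2.1^2 - 1 = 3.41
Step 3: sqrt(3.41) = 1.846619
Step 4: R = 32761.0 / (9.81 * 1.846619) = 1808.5 m

1808.5


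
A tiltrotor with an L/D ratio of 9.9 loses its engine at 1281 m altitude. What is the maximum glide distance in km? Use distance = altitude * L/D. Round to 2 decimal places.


Step 1: Glide distance = altitude * L/D = 1281 * 9.9 = 12681.9 m
Step 2: Convert to km: 12681.9 / 1000 = 12.68 km

12.68


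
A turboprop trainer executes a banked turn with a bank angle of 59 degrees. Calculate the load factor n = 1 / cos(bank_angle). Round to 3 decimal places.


Step 1: Convert 59 degrees to radians = 1.029744
Step 2: cos(59 deg) = 0.515038
Step 3: n = 1 / 0.515038 = 1.942

1.942


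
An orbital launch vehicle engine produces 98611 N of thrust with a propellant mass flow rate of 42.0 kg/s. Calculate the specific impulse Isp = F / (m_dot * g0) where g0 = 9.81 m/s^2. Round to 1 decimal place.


Step 1: m_dot * g0 = 42.0 * 9.81 = 412.02
Step 2: Isp = 98611 / 412.02 = 239.3 s

239.3


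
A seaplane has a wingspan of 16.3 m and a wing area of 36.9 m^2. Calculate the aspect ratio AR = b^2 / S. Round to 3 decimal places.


Step 1: b^2 = 16.3^2 = 265.69
Step 2: AR = 265.69 / 36.9 = 7.200

7.200


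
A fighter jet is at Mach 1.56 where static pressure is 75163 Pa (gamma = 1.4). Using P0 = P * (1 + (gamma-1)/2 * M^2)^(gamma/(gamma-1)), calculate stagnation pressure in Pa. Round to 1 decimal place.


Step 1: (gamma-1)/2 * M^2 = 0.2 * 2.4336 = 0.48672
Step 2: 1 + 0.48672 = 1.48672
Step 3: Exponent gamma/(gamma-1) = 3.5
Step 4: P0 = 75163 * 1.48672^3.5 = 301166.2 Pa

301166.2


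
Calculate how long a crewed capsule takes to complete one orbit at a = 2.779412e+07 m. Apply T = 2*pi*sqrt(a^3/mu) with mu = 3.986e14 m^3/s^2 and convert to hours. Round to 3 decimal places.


Step 1: a^3 / mu = 2.147132e+22 / 3.986e14 = 5.386684e+07
Step 2: sqrt(5.386684e+07) = 7339.4032 s
Step 3: T = 2*pi * 7339.4032 = 46114.83 s
Step 4: T in hours = 46114.83 / 3600 = 12.810 hours

12.810


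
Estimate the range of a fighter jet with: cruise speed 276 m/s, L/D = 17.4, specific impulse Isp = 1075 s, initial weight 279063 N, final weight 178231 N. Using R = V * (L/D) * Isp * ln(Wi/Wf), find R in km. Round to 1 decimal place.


Step 1: Coefficient = V * (L/D) * Isp = 276 * 17.4 * 1075 = 5162580.0 m
Step 2: Wi/Wf = 279063 / 178231 = 1.565738
Step 3: ln(1.565738) = 0.448357
Step 4: R = 5162580.0 * 0.448357 = 2314679.4 m = 2314.7 km

2314.7


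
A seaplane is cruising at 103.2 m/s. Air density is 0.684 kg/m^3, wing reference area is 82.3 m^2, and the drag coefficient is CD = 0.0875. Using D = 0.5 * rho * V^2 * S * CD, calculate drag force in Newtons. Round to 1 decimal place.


Step 1: Dynamic pressure q = 0.5 * 0.684 * 103.2^2 = 3642.3821 Pa
Step 2: Drag D = q * S * CD = 3642.3821 * 82.3 * 0.0875
Step 3: D = 26229.7 N

26229.7


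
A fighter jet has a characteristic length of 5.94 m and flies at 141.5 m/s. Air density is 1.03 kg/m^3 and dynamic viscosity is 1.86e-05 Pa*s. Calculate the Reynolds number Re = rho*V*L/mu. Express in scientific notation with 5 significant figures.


Step 1: Numerator = rho * V * L = 1.03 * 141.5 * 5.94 = 865.7253
Step 2: Re = 865.7253 / 1.86e-05
Step 3: Re = 4.6544e+07

4.6544e+07


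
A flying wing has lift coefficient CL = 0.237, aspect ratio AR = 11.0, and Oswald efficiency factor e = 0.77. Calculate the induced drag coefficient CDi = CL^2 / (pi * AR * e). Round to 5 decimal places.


Step 1: CL^2 = 0.237^2 = 0.056169
Step 2: pi * AR * e = 3.14159 * 11.0 * 0.77 = 26.60929
Step 3: CDi = 0.056169 / 26.60929 = 0.00211

0.00211


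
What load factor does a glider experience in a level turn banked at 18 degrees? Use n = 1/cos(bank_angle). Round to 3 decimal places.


Step 1: Convert 18 degrees to radians = 0.314159
Step 2: cos(18 deg) = 0.951057
Step 3: n = 1 / 0.951057 = 1.051

1.051


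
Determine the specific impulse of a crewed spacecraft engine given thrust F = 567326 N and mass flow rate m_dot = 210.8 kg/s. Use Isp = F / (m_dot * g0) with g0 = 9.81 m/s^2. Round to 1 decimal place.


Step 1: m_dot * g0 = 210.8 * 9.81 = 2067.95
Step 2: Isp = 567326 / 2067.95 = 274.3 s

274.3


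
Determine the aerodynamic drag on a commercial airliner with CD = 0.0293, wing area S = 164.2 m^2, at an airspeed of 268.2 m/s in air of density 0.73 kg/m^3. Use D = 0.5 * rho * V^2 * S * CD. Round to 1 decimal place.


Step 1: Dynamic pressure q = 0.5 * 0.73 * 268.2^2 = 26254.9026 Pa
Step 2: Drag D = q * S * CD = 26254.9026 * 164.2 * 0.0293
Step 3: D = 126313.9 N

126313.9


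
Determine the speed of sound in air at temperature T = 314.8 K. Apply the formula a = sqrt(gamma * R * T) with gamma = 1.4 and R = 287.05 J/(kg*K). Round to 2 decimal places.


Step 1: gamma * R * T = 1.4 * 287.05 * 314.8 = 126508.676
Step 2: a = sqrt(126508.676) = 355.68 m/s

355.68


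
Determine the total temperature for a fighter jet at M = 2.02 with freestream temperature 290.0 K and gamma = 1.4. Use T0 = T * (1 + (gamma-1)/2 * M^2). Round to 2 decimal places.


Step 1: (gamma-1)/2 = 0.2
Step 2: M^2 = 4.0804
Step 3: 1 + 0.2 * 4.0804 = 1.81608
Step 4: T0 = 290.0 * 1.81608 = 526.66 K

526.66


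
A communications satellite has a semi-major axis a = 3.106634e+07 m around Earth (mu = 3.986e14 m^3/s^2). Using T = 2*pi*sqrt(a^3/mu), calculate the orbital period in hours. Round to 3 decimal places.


Step 1: a^3 / mu = 2.998267e+22 / 3.986e14 = 7.521994e+07
Step 2: sqrt(7.521994e+07) = 8672.9429 s
Step 3: T = 2*pi * 8672.9429 = 54493.71 s
Step 4: T in hours = 54493.71 / 3600 = 15.137 hours

15.137


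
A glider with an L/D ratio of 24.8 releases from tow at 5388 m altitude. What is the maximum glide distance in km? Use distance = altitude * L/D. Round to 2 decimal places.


Step 1: Glide distance = altitude * L/D = 5388 * 24.8 = 133622.4 m
Step 2: Convert to km: 133622.4 / 1000 = 133.62 km

133.62


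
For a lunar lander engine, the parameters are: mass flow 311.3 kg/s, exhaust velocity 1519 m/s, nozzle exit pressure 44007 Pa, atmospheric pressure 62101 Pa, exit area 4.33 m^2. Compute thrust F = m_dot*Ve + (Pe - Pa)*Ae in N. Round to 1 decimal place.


Step 1: Momentum thrust = m_dot * Ve = 311.3 * 1519 = 472864.7 N
Step 2: Pressure thrust = (Pe - Pa) * Ae = (44007 - 62101) * 4.33 = -78347.02 N
Step 3: Total thrust F = 472864.7 + -78347.02 = 394517.7 N

394517.7


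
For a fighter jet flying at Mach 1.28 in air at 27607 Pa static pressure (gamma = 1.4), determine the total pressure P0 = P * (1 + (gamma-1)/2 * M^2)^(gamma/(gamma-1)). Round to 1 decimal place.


Step 1: (gamma-1)/2 * M^2 = 0.2 * 1.6384 = 0.32768
Step 2: 1 + 0.32768 = 1.32768
Step 3: Exponent gamma/(gamma-1) = 3.5
Step 4: P0 = 27607 * 1.32768^3.5 = 74446.8 Pa

74446.8


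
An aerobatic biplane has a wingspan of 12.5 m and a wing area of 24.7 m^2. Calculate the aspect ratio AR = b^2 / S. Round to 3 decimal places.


Step 1: b^2 = 12.5^2 = 156.25
Step 2: AR = 156.25 / 24.7 = 6.326

6.326


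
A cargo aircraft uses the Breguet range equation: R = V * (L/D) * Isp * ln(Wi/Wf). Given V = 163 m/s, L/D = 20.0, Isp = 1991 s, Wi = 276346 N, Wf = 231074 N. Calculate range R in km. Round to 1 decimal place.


Step 1: Coefficient = V * (L/D) * Isp = 163 * 20.0 * 1991 = 6490660.0 m
Step 2: Wi/Wf = 276346 / 231074 = 1.19592
Step 3: ln(1.19592) = 0.178916
Step 4: R = 6490660.0 * 0.178916 = 1161281.0 m = 1161.3 km

1161.3


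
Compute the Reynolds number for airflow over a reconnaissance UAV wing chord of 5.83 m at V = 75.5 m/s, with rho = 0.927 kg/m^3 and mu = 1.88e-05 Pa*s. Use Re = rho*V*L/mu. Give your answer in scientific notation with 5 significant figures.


Step 1: Numerator = rho * V * L = 0.927 * 75.5 * 5.83 = 408.032955
Step 2: Re = 408.032955 / 1.88e-05
Step 3: Re = 2.1704e+07

2.1704e+07


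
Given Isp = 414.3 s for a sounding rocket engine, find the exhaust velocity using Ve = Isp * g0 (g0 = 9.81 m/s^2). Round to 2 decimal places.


Step 1: Ve = Isp * g0 = 414.3 * 9.81
Step 2: Ve = 4064.28 m/s

4064.28


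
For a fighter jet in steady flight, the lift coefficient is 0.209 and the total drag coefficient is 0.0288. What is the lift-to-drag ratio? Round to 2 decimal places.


Step 1: L/D = CL / CD = 0.209 / 0.0288
Step 2: L/D = 7.26

7.26


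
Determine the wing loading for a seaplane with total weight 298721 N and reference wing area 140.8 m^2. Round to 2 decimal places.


Step 1: Wing loading = W / S = 298721 / 140.8
Step 2: Wing loading = 2121.60 N/m^2

2121.60


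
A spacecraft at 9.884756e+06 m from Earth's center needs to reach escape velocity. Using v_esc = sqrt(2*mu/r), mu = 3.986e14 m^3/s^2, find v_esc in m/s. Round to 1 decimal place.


Step 1: 2*mu/r = 2 * 3.986e14 / 9.884756e+06 = 80649436.3644
Step 2: v_esc = sqrt(80649436.3644) = 8980.5 m/s

8980.5


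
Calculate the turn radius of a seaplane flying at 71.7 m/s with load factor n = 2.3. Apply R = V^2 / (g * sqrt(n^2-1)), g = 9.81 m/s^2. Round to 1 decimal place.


Step 1: V^2 = 71.7^2 = 5140.89
Step 2: n^2 - 1 = 2.3^2 - 1 = 4.29
Step 3: sqrt(4.29) = 2.071232
Step 4: R = 5140.89 / (9.81 * 2.071232) = 253.0 m

253.0


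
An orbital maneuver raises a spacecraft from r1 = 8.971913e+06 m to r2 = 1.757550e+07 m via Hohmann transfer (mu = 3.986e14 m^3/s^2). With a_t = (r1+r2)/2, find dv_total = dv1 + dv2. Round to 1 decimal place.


Step 1: Transfer semi-major axis a_t = (8.971913e+06 + 1.757550e+07) / 2 = 1.327371e+07 m
Step 2: v1 (circular at r1) = sqrt(mu/r1) = 6665.4 m/s
Step 3: v_t1 = sqrt(mu*(2/r1 - 1/a_t)) = 7669.8 m/s
Step 4: dv1 = |7669.8 - 6665.4| = 1004.4 m/s
Step 5: v2 (circular at r2) = 4762.28 m/s, v_t2 = 3915.27 m/s
Step 6: dv2 = |4762.28 - 3915.27| = 847.01 m/s
Step 7: Total delta-v = 1004.4 + 847.01 = 1851.4 m/s

1851.4


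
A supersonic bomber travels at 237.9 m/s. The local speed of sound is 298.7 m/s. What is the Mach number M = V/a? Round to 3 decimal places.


Step 1: M = V / a = 237.9 / 298.7
Step 2: M = 0.796

0.796


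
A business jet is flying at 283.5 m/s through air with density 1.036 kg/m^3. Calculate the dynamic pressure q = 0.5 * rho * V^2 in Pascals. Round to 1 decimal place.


Step 1: V^2 = 283.5^2 = 80372.25
Step 2: q = 0.5 * 1.036 * 80372.25
Step 3: q = 41632.8 Pa

41632.8


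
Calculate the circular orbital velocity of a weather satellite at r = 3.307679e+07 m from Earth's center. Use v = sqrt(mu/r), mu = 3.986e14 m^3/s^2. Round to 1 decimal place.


Step 1: mu / r = 3.986e14 / 3.307679e+07 = 12050746.1577
Step 2: v = sqrt(12050746.1577) = 3471.4 m/s

3471.4


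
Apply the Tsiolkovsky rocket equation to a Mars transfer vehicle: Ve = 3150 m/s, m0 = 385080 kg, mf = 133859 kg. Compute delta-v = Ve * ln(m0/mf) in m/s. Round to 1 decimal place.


Step 1: Mass ratio m0/mf = 385080 / 133859 = 2.876758
Step 2: ln(2.876758) = 1.056664
Step 3: delta-v = 3150 * 1.056664 = 3328.5 m/s

3328.5


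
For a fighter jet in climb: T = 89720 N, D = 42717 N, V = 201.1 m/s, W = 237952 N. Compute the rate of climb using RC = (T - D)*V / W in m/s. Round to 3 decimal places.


Step 1: Excess thrust = T - D = 89720 - 42717 = 47003 N
Step 2: Excess power = 47003 * 201.1 = 9452303.3 W
Step 3: RC = 9452303.3 / 237952 = 39.724 m/s

39.724


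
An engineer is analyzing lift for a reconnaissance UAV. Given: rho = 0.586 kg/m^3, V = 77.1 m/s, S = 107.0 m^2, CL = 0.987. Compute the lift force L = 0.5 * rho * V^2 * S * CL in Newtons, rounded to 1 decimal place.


Step 1: Calculate dynamic pressure q = 0.5 * 0.586 * 77.1^2 = 0.5 * 0.586 * 5944.41 = 1741.7121 Pa
Step 2: Multiply by wing area and lift coefficient: L = 1741.7121 * 107.0 * 0.987
Step 3: L = 186363.1979 * 0.987 = 183940.5 N

183940.5


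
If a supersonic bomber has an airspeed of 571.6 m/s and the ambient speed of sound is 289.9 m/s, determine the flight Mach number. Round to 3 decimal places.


Step 1: M = V / a = 571.6 / 289.9
Step 2: M = 1.972

1.972


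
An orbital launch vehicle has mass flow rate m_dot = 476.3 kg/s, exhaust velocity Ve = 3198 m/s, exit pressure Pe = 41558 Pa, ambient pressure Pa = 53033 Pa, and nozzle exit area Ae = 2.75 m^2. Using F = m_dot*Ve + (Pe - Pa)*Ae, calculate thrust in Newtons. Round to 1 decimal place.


Step 1: Momentum thrust = m_dot * Ve = 476.3 * 3198 = 1523207.4 N
Step 2: Pressure thrust = (Pe - Pa) * Ae = (41558 - 53033) * 2.75 = -31556.25 N
Step 3: Total thrust F = 1523207.4 + -31556.25 = 1491651.2 N

1491651.2


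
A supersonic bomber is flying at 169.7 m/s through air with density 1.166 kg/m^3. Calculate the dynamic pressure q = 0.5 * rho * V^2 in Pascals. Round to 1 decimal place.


Step 1: V^2 = 169.7^2 = 28798.09
Step 2: q = 0.5 * 1.166 * 28798.09
Step 3: q = 16789.3 Pa

16789.3


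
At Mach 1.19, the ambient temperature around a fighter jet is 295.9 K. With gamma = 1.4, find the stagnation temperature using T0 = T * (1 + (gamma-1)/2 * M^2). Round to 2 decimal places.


Step 1: (gamma-1)/2 = 0.2
Step 2: M^2 = 1.4161
Step 3: 1 + 0.2 * 1.4161 = 1.28322
Step 4: T0 = 295.9 * 1.28322 = 379.70 K

379.70


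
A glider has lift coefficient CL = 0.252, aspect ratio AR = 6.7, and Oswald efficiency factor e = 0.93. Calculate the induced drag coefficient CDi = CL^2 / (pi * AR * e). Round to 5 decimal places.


Step 1: CL^2 = 0.252^2 = 0.063504
Step 2: pi * AR * e = 3.14159 * 6.7 * 0.93 = 19.575264
Step 3: CDi = 0.063504 / 19.575264 = 0.00324

0.00324


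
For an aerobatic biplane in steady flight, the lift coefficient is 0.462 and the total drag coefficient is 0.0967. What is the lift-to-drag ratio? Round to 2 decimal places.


Step 1: L/D = CL / CD = 0.462 / 0.0967
Step 2: L/D = 4.78

4.78


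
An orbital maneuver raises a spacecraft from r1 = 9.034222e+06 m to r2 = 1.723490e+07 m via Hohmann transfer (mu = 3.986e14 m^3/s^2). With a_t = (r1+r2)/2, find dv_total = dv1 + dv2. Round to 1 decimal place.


Step 1: Transfer semi-major axis a_t = (9.034222e+06 + 1.723490e+07) / 2 = 1.313456e+07 m
Step 2: v1 (circular at r1) = sqrt(mu/r1) = 6642.37 m/s
Step 3: v_t1 = sqrt(mu*(2/r1 - 1/a_t)) = 7608.86 m/s
Step 4: dv1 = |7608.86 - 6642.37| = 966.49 m/s
Step 5: v2 (circular at r2) = 4809.11 m/s, v_t2 = 3988.43 m/s
Step 6: dv2 = |4809.11 - 3988.43| = 820.68 m/s
Step 7: Total delta-v = 966.49 + 820.68 = 1787.2 m/s

1787.2


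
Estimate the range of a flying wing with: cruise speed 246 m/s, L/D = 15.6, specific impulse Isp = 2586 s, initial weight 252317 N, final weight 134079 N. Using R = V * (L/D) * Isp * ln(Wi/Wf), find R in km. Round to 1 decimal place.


Step 1: Coefficient = V * (L/D) * Isp = 246 * 15.6 * 2586 = 9924033.6 m
Step 2: Wi/Wf = 252317 / 134079 = 1.881853
Step 3: ln(1.881853) = 0.632257
Step 4: R = 9924033.6 * 0.632257 = 6274540.3 m = 6274.5 km

6274.5


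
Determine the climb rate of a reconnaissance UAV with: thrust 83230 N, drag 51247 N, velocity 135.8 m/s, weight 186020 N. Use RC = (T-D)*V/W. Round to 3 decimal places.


Step 1: Excess thrust = T - D = 83230 - 51247 = 31983 N
Step 2: Excess power = 31983 * 135.8 = 4343291.4 W
Step 3: RC = 4343291.4 / 186020 = 23.349 m/s

23.349


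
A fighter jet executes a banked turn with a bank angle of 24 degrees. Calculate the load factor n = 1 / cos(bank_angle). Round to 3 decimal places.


Step 1: Convert 24 degrees to radians = 0.418879
Step 2: cos(24 deg) = 0.913545
Step 3: n = 1 / 0.913545 = 1.095

1.095


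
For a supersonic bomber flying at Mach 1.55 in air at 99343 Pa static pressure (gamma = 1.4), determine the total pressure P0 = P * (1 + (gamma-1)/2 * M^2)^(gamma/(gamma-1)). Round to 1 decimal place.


Step 1: (gamma-1)/2 * M^2 = 0.2 * 2.4025 = 0.4805
Step 2: 1 + 0.4805 = 1.4805
Step 3: Exponent gamma/(gamma-1) = 3.5
Step 4: P0 = 99343 * 1.4805^3.5 = 392253.4 Pa

392253.4


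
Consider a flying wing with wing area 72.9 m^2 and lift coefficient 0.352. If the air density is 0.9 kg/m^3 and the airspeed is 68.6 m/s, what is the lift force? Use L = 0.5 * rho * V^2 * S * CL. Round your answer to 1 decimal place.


Step 1: Calculate dynamic pressure q = 0.5 * 0.9 * 68.6^2 = 0.5 * 0.9 * 4705.96 = 2117.682 Pa
Step 2: Multiply by wing area and lift coefficient: L = 2117.682 * 72.9 * 0.352
Step 3: L = 154379.0178 * 0.352 = 54341.4 N

54341.4


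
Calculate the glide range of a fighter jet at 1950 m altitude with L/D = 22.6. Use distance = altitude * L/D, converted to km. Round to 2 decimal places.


Step 1: Glide distance = altitude * L/D = 1950 * 22.6 = 44070.0 m
Step 2: Convert to km: 44070.0 / 1000 = 44.07 km

44.07


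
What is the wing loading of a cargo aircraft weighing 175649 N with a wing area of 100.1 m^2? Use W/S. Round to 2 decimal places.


Step 1: Wing loading = W / S = 175649 / 100.1
Step 2: Wing loading = 1754.74 N/m^2

1754.74


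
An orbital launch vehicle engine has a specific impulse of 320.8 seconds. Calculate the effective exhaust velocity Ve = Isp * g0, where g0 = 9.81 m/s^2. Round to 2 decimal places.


Step 1: Ve = Isp * g0 = 320.8 * 9.81
Step 2: Ve = 3147.05 m/s

3147.05


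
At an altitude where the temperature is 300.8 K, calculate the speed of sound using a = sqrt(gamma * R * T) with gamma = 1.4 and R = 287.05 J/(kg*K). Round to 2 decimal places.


Step 1: gamma * R * T = 1.4 * 287.05 * 300.8 = 120882.496
Step 2: a = sqrt(120882.496) = 347.68 m/s

347.68


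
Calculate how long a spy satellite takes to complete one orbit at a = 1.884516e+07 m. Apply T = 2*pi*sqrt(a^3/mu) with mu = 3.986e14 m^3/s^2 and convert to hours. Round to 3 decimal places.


Step 1: a^3 / mu = 6.692671e+21 / 3.986e14 = 1.679044e+07
Step 2: sqrt(1.679044e+07) = 4097.6145 s
Step 3: T = 2*pi * 4097.6145 = 25746.07 s
Step 4: T in hours = 25746.07 / 3600 = 7.152 hours

7.152


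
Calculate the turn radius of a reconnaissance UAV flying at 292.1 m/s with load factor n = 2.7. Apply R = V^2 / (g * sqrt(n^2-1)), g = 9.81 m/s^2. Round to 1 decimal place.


Step 1: V^2 = 292.1^2 = 85322.41
Step 2: n^2 - 1 = 2.7^2 - 1 = 6.29
Step 3: sqrt(6.29) = 2.507987
Step 4: R = 85322.41 / (9.81 * 2.507987) = 3467.9 m

3467.9


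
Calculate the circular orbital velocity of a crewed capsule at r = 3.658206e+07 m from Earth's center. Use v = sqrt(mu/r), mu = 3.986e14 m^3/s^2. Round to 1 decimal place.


Step 1: mu / r = 3.986e14 / 3.658206e+07 = 10896051.2339
Step 2: v = sqrt(10896051.2339) = 3300.9 m/s

3300.9


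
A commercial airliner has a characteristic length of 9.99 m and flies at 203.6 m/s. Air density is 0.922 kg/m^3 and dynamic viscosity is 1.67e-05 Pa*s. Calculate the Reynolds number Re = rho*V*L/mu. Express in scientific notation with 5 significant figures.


Step 1: Numerator = rho * V * L = 0.922 * 203.6 * 9.99 = 1875.314808
Step 2: Re = 1875.314808 / 1.67e-05
Step 3: Re = 1.1229e+08

1.1229e+08


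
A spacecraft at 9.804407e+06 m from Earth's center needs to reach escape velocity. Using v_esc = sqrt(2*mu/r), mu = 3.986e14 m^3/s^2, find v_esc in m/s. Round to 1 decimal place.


Step 1: 2*mu/r = 2 * 3.986e14 / 9.804407e+06 = 81310373.9981
Step 2: v_esc = sqrt(81310373.9981) = 9017.2 m/s

9017.2


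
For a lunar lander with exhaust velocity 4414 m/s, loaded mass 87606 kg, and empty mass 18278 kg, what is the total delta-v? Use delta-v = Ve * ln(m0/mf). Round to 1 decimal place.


Step 1: Mass ratio m0/mf = 87606 / 18278 = 4.792975
Step 2: ln(4.792975) = 1.567151
Step 3: delta-v = 4414 * 1.567151 = 6917.4 m/s

6917.4


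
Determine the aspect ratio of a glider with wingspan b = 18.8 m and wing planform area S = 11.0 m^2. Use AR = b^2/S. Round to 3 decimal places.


Step 1: b^2 = 18.8^2 = 353.44
Step 2: AR = 353.44 / 11.0 = 32.131

32.131


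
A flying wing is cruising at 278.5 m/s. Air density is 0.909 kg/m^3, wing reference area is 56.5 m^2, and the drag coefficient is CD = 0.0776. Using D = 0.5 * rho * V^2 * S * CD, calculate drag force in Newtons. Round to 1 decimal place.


Step 1: Dynamic pressure q = 0.5 * 0.909 * 278.5^2 = 35252.0426 Pa
Step 2: Drag D = q * S * CD = 35252.0426 * 56.5 * 0.0776
Step 3: D = 154559.1 N

154559.1


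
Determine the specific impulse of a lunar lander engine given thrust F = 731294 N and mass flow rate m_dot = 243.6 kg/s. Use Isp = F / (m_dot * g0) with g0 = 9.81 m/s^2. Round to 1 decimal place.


Step 1: m_dot * g0 = 243.6 * 9.81 = 2389.72
Step 2: Isp = 731294 / 2389.72 = 306.0 s

306.0


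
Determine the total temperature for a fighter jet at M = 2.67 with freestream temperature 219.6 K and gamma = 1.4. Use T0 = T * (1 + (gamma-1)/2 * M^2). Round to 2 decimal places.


Step 1: (gamma-1)/2 = 0.2
Step 2: M^2 = 7.1289
Step 3: 1 + 0.2 * 7.1289 = 2.42578
Step 4: T0 = 219.6 * 2.42578 = 532.70 K

532.70


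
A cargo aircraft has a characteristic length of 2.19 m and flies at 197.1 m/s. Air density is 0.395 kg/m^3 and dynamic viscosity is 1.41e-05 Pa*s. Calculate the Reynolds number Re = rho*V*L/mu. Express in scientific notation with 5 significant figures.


Step 1: Numerator = rho * V * L = 0.395 * 197.1 * 2.19 = 170.501355
Step 2: Re = 170.501355 / 1.41e-05
Step 3: Re = 1.2092e+07

1.2092e+07


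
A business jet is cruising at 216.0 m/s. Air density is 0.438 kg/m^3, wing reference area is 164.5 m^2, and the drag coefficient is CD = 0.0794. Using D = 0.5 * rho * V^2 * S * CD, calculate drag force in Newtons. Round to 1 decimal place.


Step 1: Dynamic pressure q = 0.5 * 0.438 * 216.0^2 = 10217.664 Pa
Step 2: Drag D = q * S * CD = 10217.664 * 164.5 * 0.0794
Step 3: D = 133456.0 N

133456.0
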